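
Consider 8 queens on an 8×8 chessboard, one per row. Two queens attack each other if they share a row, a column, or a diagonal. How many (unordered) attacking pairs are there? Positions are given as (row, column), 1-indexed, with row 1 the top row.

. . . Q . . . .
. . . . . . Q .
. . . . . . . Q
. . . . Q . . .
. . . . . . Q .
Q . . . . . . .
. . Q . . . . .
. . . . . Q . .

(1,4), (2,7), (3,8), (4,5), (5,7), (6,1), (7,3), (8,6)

Same column: (2,7)–(5,7) (column 7).
Same diagonal: (2,7)–(3,8) (|2−3| = |7−8| = 1); (2,7)–(4,5) (|2−4| = |7−5| = 2).
Total attacking pairs: 3.

3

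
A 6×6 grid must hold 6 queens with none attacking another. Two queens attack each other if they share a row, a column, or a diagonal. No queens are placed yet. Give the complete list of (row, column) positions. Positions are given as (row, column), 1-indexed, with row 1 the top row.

Row 1: Safe: 1, 2, 3, 4, 5, 6. Place at column 3.
Row 2: attacked by (1,3)→{2,3,4}. Safe: 1, 5, 6. Place at column 6.
Row 3: attacked by (1,3)→{1,3,5}; (2,6)→{5,6}. Safe: 2, 4. Place at column 2.
Row 4: attacked by (1,3)→{3,6}; (2,6)→{4,6}; (3,2)→{1,2,3}. Safe: 5. Place at column 5.
Row 5: attacked by (1,3)→{3}; (2,6)→{3,6}; (3,2)→{2,4}; (4,5)→{4,5,6}. Safe: 1. Place at column 1.
Row 6: attacked by (1,3)→{3}; (2,6)→{2,6}; (3,2)→{2,5}; (4,5)→{3,5}; (5,1)→{1,2}. Safe: 4. Place at column 4.
Columns [3, 6, 2, 5, 1, 4], r−c [-2, -4, 1, -1, 4, 2], r+c [4, 8, 5, 9, 6, 10] are all distinct, so no two queens attack.

(1,3) (2,6) (3,2) (4,5) (5,1) (6,4)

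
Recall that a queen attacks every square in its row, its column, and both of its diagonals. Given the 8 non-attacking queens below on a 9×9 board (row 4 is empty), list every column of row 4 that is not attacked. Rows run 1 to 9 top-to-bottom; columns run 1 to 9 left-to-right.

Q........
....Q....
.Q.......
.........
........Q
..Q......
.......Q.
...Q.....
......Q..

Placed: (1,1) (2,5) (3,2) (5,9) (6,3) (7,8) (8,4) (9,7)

columns 6

(1,1) attacks row 4 at column 1 and diagonals 4.
(2,5) attacks row 4 at column 5 and diagonals 3, 7.
(3,2) attacks row 4 at column 2 and diagonals 1, 3.
(5,9) attacks row 4 at column 9 and diagonals 8.
(6,3) attacks row 4 at column 3 and diagonals 1, 5.
(7,8) attacks row 4 at column 8 and diagonals 5.
(8,4) attacks row 4 at column 4 and diagonals 8.
(9,7) attacks row 4 at column 7 and diagonals 2.
Attacked columns: {1, 2, 3, 4, 5, 7, 8, 9}. Safe: {6}.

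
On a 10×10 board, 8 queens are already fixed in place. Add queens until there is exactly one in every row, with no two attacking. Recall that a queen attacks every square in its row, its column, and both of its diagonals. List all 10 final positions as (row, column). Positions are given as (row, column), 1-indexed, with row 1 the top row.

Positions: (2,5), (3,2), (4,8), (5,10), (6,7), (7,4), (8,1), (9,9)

(1,3) (2,5) (3,2) (4,8) (5,10) (6,7) (7,4) (8,1) (9,9) (10,6)

Row 1: attacked by (2,5)→{4,5,6}; (3,2)→{2,4}; (4,8)→{5,8}; (5,10)→{6,10}; (6,7)→{2,7}; (7,4)→{4,10}; (8,1)→{1,8}; (9,9)→{1,9}. Safe: 3. Place at column 3.
Row 10: attacked by (1,3)→{3}; (2,5)→{5}; (3,2)→{2,9}; (4,8)→{2,8}; (5,10)→{5,10}; (6,7)→{3,7}; (7,4)→{1,4,7}; (8,1)→{1,3}; (9,9)→{8,9,10}. Safe: 6. Place at column 6.
Columns [3, 5, 2, 8, 10, 7, 4, 1, 9, 6], r−c [-2, -3, 1, -4, -5, -1, 3, 7, 0, 4], r+c [4, 7, 5, 12, 15, 13, 11, 9, 18, 16] are all distinct, so no two queens attack.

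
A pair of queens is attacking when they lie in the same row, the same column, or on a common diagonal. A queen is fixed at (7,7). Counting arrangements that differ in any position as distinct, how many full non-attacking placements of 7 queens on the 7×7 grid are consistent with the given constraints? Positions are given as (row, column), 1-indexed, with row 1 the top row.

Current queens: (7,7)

Branch on row 1: col 2 → 1; col 3 → 1; col 4 → 1; col 5 → 1; col 6 → 0.
Sum: 1 + 1 + 1 + 1 + 0 = 4.

4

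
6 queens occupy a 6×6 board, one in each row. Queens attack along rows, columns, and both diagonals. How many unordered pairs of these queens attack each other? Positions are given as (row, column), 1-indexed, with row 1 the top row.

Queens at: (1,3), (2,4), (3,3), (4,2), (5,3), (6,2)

Same column: (1,3)–(3,3) (column 3); (1,3)–(5,3) (column 3); (3,3)–(5,3) (column 3); (4,2)–(6,2) (column 2).
Same diagonal: (1,3)–(2,4) (|1−2| = |3−4| = 1); (2,4)–(3,3) (|2−3| = |4−3| = 1); (2,4)–(4,2) (|2−4| = |4−2| = 2); (3,3)–(4,2) (|3−4| = |3−2| = 1); (4,2)–(5,3) (|4−5| = |2−3| = 1); (5,3)–(6,2) (|5−6| = |3−2| = 1).
Total attacking pairs: 10.

10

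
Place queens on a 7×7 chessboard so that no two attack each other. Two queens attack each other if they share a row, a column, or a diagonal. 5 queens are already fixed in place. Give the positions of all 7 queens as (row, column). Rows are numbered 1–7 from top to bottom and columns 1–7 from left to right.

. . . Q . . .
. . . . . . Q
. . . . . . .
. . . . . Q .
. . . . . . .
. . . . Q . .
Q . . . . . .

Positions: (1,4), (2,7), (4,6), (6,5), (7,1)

Row 3: attacked by (1,4)→{2,4,6}; (2,7)→{6,7}; (4,6)→{5,6,7}; (6,5)→{2,5}; (7,1)→{1,5}. Safe: 3. Place at column 3.
Row 5: attacked by (1,4)→{4}; (2,7)→{4,7}; (3,3)→{1,3,5}; (4,6)→{5,6,7}; (6,5)→{4,5,6}; (7,1)→{1,3}. Safe: 2. Place at column 2.
Columns [4, 7, 3, 6, 2, 5, 1], r−c [-3, -5, 0, -2, 3, 1, 6], r+c [5, 9, 6, 10, 7, 11, 8] are all distinct, so no two queens attack.

(1,4) (2,7) (3,3) (4,6) (5,2) (6,5) (7,1)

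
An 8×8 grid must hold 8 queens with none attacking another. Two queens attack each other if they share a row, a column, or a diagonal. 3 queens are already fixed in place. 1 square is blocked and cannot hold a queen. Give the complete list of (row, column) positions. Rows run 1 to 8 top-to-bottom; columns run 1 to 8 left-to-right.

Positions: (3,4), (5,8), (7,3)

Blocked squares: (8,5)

(1,7) (2,2) (3,4) (4,1) (5,8) (6,5) (7,3) (8,6)

Row 1: attacked by (3,4)→{2,4,6}; (5,8)→{4,8}; (7,3)→{3}. Safe: 1, 5, 7. Place at column 7.
Row 2: attacked by (1,7)→{6,7,8}; (3,4)→{3,4,5}; (5,8)→{5,8}; (7,3)→{3,8}. Safe: 1, 2. Place at column 2.
Row 4: attacked by (1,7)→{4,7}; (2,2)→{2,4}; (3,4)→{3,4,5}; (5,8)→{7,8}; (7,3)→{3,6}. Safe: 1. Place at column 1.
Row 6: attacked by (1,7)→{2,7}; (2,2)→{2,6}; (3,4)→{1,4,7}; (4,1)→{1,3}; (5,8)→{7,8}; (7,3)→{2,3,4}. Safe: 5. Place at column 5.
Row 8: attacked by (1,7)→{7}; (2,2)→{2,8}; (3,4)→{4}; (4,1)→{1,5}; (5,8)→{5,8}; (6,5)→{3,5,7}; (7,3)→{2,3,4}. Blocked: 5. Safe: 6. Place at column 6.
Columns [7, 2, 4, 1, 8, 5, 3, 6], r−c [-6, 0, -1, 3, -3, 1, 4, 2], r+c [8, 4, 7, 5, 13, 11, 10, 14] are all distinct, so no two queens attack.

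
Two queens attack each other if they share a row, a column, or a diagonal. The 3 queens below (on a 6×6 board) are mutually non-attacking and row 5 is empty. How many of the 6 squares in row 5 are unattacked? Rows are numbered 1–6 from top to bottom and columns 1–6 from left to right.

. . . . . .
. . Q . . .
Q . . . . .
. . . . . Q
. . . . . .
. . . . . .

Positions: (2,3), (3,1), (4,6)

2

(2,3) attacks row 5 at column 3 and diagonals 6.
(3,1) attacks row 5 at column 1 and diagonals 3.
(4,6) attacks row 5 at column 6 and diagonals 5.
Attacked columns: {1, 3, 5, 6}. Safe: {2, 4}.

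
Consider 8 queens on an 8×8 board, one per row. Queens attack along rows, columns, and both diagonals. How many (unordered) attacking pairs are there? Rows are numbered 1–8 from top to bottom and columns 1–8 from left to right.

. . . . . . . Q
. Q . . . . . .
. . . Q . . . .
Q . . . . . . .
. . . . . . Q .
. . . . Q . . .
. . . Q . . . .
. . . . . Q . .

3

Same column: (3,4)–(7,4) (column 4).
Same diagonal: (4,1)–(7,4) (|4−7| = |1−4| = 3); (6,5)–(7,4) (|6−7| = |5−4| = 1).
Total attacking pairs: 3.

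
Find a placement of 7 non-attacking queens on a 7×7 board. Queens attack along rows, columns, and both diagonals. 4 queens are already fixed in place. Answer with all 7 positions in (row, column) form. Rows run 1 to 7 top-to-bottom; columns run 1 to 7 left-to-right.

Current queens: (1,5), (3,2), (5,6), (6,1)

(1,5) (2,7) (3,2) (4,4) (5,6) (6,1) (7,3)

Row 2: attacked by (1,5)→{4,5,6}; (3,2)→{1,2,3}; (5,6)→{3,6}; (6,1)→{1,5}. Safe: 7. Place at column 7.
Row 4: attacked by (1,5)→{2,5}; (2,7)→{5,7}; (3,2)→{1,2,3}; (5,6)→{5,6,7}; (6,1)→{1,3}. Safe: 4. Place at column 4.
Row 7: attacked by (1,5)→{5}; (2,7)→{2,7}; (3,2)→{2,6}; (4,4)→{1,4,7}; (5,6)→{4,6}; (6,1)→{1,2}. Safe: 3. Place at column 3.
Columns [5, 7, 2, 4, 6, 1, 3], r−c [-4, -5, 1, 0, -1, 5, 4], r+c [6, 9, 5, 8, 11, 7, 10] are all distinct, so no two queens attack.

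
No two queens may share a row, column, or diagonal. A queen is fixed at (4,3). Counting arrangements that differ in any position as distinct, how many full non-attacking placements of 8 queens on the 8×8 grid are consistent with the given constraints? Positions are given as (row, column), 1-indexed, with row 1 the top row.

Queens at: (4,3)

Branch on row 1: col 1 → 1; col 2 → 1; col 4 → 6; col 5 → 1; col 7 → 1; col 8 → 2.
Sum: 1 + 1 + 6 + 1 + 1 + 2 = 12.

12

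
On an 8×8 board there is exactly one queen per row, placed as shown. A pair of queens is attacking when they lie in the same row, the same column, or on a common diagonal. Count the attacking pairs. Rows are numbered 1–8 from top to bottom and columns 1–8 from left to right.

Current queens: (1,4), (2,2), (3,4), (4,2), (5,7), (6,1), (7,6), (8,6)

Same column: (1,4)–(3,4) (column 4); (2,2)–(4,2) (column 2); (7,6)–(8,6) (column 6).
Same diagonal: (3,4)–(6,1) (|3−6| = |4−1| = 3); (4,2)–(8,6) (|4−8| = |2−6| = 4).
Total attacking pairs: 5.

5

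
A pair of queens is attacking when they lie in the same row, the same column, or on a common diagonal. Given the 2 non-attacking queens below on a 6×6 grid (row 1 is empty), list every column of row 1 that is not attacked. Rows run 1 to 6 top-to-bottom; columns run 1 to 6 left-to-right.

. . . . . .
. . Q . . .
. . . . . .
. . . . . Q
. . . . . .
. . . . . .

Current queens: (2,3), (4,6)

columns 1, 5

(2,3) attacks row 1 at column 3 and diagonals 2, 4.
(4,6) attacks row 1 at column 6 and diagonals 3.
Attacked columns: {2, 3, 4, 6}. Safe: {1, 5}.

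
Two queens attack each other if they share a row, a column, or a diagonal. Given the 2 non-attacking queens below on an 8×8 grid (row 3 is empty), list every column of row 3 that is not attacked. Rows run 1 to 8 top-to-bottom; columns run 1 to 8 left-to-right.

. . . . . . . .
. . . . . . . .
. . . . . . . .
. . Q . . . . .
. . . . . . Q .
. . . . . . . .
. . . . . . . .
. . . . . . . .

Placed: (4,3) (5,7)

columns 1, 6, 8

(4,3) attacks row 3 at column 3 and diagonals 2, 4.
(5,7) attacks row 3 at column 7 and diagonals 5.
Attacked columns: {2, 3, 4, 5, 7}. Safe: {1, 6, 8}.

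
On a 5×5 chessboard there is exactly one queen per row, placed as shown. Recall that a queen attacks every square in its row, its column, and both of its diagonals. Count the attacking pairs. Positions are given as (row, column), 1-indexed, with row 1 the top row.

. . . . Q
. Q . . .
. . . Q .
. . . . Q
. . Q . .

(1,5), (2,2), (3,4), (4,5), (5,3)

2

Same column: (1,5)–(4,5) (column 5).
Same diagonal: (3,4)–(4,5) (|3−4| = |4−5| = 1).
Total attacking pairs: 2.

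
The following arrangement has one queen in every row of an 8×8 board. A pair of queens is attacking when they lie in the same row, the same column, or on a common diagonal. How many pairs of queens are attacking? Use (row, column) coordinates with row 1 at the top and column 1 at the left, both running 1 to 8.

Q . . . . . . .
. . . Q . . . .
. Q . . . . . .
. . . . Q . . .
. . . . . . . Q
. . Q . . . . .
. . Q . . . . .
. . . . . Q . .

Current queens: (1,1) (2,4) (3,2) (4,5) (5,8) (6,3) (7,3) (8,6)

2

Same column: (6,3)–(7,3) (column 3).
Same diagonal: (4,5)–(6,3) (|4−6| = |5−3| = 2).
Total attacking pairs: 2.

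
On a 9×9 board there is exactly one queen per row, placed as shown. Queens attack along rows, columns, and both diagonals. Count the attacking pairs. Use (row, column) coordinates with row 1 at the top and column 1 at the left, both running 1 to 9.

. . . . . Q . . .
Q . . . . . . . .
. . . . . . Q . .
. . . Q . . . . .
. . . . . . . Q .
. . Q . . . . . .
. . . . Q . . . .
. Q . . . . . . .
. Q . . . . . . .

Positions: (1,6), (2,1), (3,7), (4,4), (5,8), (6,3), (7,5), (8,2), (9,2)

Same column: (8,2)–(9,2) (column 2).
Same diagonal: (3,7)–(8,2) (|3−8| = |7−2| = 5).
Total attacking pairs: 2.

2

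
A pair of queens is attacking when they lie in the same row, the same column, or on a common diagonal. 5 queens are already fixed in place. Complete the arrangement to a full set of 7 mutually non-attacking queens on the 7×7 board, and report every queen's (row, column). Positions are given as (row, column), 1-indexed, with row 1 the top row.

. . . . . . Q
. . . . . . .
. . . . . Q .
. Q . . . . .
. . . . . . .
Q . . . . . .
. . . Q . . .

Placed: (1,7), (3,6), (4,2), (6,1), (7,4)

Row 2: attacked by (1,7)→{6,7}; (3,6)→{5,6,7}; (4,2)→{2,4}; (6,1)→{1,5}; (7,4)→{4}. Safe: 3. Place at column 3.
Row 5: attacked by (1,7)→{3,7}; (2,3)→{3,6}; (3,6)→{4,6}; (4,2)→{1,2,3}; (6,1)→{1,2}; (7,4)→{2,4,6}. Safe: 5. Place at column 5.
Columns [7, 3, 6, 2, 5, 1, 4], r−c [-6, -1, -3, 2, 0, 5, 3], r+c [8, 5, 9, 6, 10, 7, 11] are all distinct, so no two queens attack.

(1,7) (2,3) (3,6) (4,2) (5,5) (6,1) (7,4)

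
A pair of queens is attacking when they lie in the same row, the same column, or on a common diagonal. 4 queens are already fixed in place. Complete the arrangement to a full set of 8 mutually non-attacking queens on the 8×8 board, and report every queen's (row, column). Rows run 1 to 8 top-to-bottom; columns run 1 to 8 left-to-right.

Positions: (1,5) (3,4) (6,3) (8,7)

(1,5) (2,2) (3,4) (4,6) (5,8) (6,3) (7,1) (8,7)

Row 2: attacked by (1,5)→{4,5,6}; (3,4)→{3,4,5}; (6,3)→{3,7}; (8,7)→{1,7}. Safe: 2, 8. Place at column 2.
Row 4: attacked by (1,5)→{2,5,8}; (2,2)→{2,4}; (3,4)→{3,4,5}; (6,3)→{1,3,5}; (8,7)→{3,7}. Safe: 6. Place at column 6.
Row 5: attacked by (1,5)→{1,5}; (2,2)→{2,5}; (3,4)→{2,4,6}; (4,6)→{5,6,7}; (6,3)→{2,3,4}; (8,7)→{4,7}. Safe: 8. Place at column 8.
Row 7: attacked by (1,5)→{5}; (2,2)→{2,7}; (3,4)→{4,8}; (4,6)→{3,6}; (5,8)→{6,8}; (6,3)→{2,3,4}; (8,7)→{6,7,8}. Safe: 1. Place at column 1.
Columns [5, 2, 4, 6, 8, 3, 1, 7], r−c [-4, 0, -1, -2, -3, 3, 6, 1], r+c [6, 4, 7, 10, 13, 9, 8, 15] are all distinct, so no two queens attack.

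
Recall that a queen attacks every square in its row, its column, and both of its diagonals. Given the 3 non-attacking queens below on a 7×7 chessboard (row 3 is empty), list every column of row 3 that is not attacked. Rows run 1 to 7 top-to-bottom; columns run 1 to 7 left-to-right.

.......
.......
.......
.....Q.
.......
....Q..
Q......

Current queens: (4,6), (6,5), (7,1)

(4,6) attacks row 3 at column 6 and diagonals 5, 7.
(6,5) attacks row 3 at column 5 and diagonals 2.
(7,1) attacks row 3 at column 1 and diagonals 5.
Attacked columns: {1, 2, 5, 6, 7}. Safe: {3, 4}.

columns 3, 4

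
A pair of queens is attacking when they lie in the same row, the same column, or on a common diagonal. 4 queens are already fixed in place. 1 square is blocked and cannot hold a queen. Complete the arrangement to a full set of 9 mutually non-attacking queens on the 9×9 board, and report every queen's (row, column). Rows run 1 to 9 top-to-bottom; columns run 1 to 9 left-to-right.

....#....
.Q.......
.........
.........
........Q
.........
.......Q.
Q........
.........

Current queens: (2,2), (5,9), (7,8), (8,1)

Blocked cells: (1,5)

(1,6) (2,2) (3,5) (4,7) (5,9) (6,4) (7,8) (8,1) (9,3)

Row 1: attacked by (2,2)→{1,2,3}; (5,9)→{5,9}; (7,8)→{2,8}; (8,1)→{1,8}. Blocked: 5. Safe: 4, 6, 7. Place at column 6.
Row 3: attacked by (1,6)→{4,6,8}; (2,2)→{1,2,3}; (5,9)→{7,9}; (7,8)→{4,8}; (8,1)→{1,6}. Safe: 5. Place at column 5.
Row 4: attacked by (1,6)→{3,6,9}; (2,2)→{2,4}; (3,5)→{4,5,6}; (5,9)→{8,9}; (7,8)→{5,8}; (8,1)→{1,5}. Safe: 7. Place at column 7.
Row 6: attacked by (1,6)→{1,6}; (2,2)→{2,6}; (3,5)→{2,5,8}; (4,7)→{5,7,9}; (5,9)→{8,9}; (7,8)→{7,8,9}; (8,1)→{1,3}. Safe: 4. Place at column 4.
Row 9: attacked by (1,6)→{6}; (2,2)→{2,9}; (3,5)→{5}; (4,7)→{2,7}; (5,9)→{5,9}; (6,4)→{1,4,7}; (7,8)→{6,8}; (8,1)→{1,2}. Safe: 3. Place at column 3.
Columns [6, 2, 5, 7, 9, 4, 8, 1, 3], r−c [-5, 0, -2, -3, -4, 2, -1, 7, 6], r+c [7, 4, 8, 11, 14, 10, 15, 9, 12] are all distinct, so no two queens attack.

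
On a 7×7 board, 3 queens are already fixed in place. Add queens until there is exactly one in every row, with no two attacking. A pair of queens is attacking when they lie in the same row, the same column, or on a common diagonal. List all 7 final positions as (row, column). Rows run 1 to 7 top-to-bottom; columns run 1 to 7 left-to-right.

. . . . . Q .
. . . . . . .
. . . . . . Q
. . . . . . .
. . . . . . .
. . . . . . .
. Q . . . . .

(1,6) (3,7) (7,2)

(1,6) (2,4) (3,7) (4,1) (5,3) (6,5) (7,2)

Row 2: attacked by (1,6)→{5,6,7}; (3,7)→{6,7}; (7,2)→{2,7}. Safe: 1, 3, 4. Place at column 4.
Row 4: attacked by (1,6)→{3,6}; (2,4)→{2,4,6}; (3,7)→{6,7}; (7,2)→{2,5}. Safe: 1. Place at column 1.
Row 5: attacked by (1,6)→{2,6}; (2,4)→{1,4,7}; (3,7)→{5,7}; (4,1)→{1,2}; (7,2)→{2,4}. Safe: 3. Place at column 3.
Row 6: attacked by (1,6)→{1,6}; (2,4)→{4}; (3,7)→{4,7}; (4,1)→{1,3}; (5,3)→{2,3,4}; (7,2)→{1,2,3}. Safe: 5. Place at column 5.
Columns [6, 4, 7, 1, 3, 5, 2], r−c [-5, -2, -4, 3, 2, 1, 5], r+c [7, 6, 10, 5, 8, 11, 9] are all distinct, so no two queens attack.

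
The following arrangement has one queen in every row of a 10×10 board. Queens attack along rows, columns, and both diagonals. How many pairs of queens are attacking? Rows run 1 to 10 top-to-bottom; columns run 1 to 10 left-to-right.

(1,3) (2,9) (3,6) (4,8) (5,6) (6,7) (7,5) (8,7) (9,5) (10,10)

6

Same column: (3,6)–(5,6) (column 6); (6,7)–(8,7) (column 7); (7,5)–(9,5) (column 5).
Same diagonal: (2,9)–(5,6) (|2−5| = |9−6| = 3); (4,8)–(7,5) (|4−7| = |8−5| = 3); (5,6)–(6,7) (|5−6| = |6−7| = 1).
Total attacking pairs: 6.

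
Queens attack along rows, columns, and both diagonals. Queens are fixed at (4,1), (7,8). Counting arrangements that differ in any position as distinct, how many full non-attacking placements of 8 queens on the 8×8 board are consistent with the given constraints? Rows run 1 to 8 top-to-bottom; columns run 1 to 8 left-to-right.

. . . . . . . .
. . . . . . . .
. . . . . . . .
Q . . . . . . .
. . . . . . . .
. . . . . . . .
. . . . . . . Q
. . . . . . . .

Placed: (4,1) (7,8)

3

Branch on row 1: col 3 → 1; col 5 → 1; col 6 → 1; col 7 → 0.
Sum: 1 + 1 + 1 + 0 = 3.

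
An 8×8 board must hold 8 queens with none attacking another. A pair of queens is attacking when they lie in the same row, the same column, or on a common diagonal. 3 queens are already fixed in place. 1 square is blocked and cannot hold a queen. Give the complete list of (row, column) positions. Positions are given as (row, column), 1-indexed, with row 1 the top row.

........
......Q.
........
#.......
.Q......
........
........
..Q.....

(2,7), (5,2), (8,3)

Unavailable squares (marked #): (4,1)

Row 1: attacked by (2,7)→{6,7,8}; (5,2)→{2,6}; (8,3)→{3}. Safe: 1, 4, 5. Place at column 1.
Row 3: attacked by (1,1)→{1,3}; (2,7)→{6,7,8}; (5,2)→{2,4}; (8,3)→{3,8}. Safe: 5. Place at column 5.
Row 4: attacked by (1,1)→{1,4}; (2,7)→{5,7}; (3,5)→{4,5,6}; (5,2)→{1,2,3}; (8,3)→{3,7}. Blocked: 1. Safe: 8. Place at column 8.
Row 6: attacked by (1,1)→{1,6}; (2,7)→{3,7}; (3,5)→{2,5,8}; (4,8)→{6,8}; (5,2)→{1,2,3}; (8,3)→{1,3,5}. Safe: 4. Place at column 4.
Row 7: attacked by (1,1)→{1,7}; (2,7)→{2,7}; (3,5)→{1,5}; (4,8)→{5,8}; (5,2)→{2,4}; (6,4)→{3,4,5}; (8,3)→{2,3,4}. Safe: 6. Place at column 6.
Columns [1, 7, 5, 8, 2, 4, 6, 3], r−c [0, -5, -2, -4, 3, 2, 1, 5], r+c [2, 9, 8, 12, 7, 10, 13, 11] are all distinct, so no two queens attack.

(1,1) (2,7) (3,5) (4,8) (5,2) (6,4) (7,6) (8,3)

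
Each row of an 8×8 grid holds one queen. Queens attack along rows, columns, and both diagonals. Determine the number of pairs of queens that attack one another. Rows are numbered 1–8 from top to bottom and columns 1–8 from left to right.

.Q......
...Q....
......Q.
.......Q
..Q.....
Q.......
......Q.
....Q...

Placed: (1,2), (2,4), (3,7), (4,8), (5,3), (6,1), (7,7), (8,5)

2

Same column: (3,7)–(7,7) (column 7).
Same diagonal: (3,7)–(4,8) (|3−4| = |7−8| = 1).
Total attacking pairs: 2.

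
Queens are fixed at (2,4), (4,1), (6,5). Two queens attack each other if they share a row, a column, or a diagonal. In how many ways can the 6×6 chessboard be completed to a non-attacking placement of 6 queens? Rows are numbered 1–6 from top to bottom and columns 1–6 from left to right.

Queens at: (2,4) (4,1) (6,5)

Branch on row 1: col 2 → 1; col 6 → 0.
Sum: 1 + 0 = 1.

1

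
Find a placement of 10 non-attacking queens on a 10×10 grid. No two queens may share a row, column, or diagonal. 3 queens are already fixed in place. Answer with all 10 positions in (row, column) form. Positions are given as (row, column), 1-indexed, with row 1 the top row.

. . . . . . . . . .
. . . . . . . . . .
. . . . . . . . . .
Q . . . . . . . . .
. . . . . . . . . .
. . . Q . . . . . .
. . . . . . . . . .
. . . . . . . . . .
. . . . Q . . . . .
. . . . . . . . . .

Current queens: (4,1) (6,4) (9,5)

(1,8) (2,2) (3,9) (4,1) (5,6) (6,4) (7,10) (8,7) (9,5) (10,3)

Row 1: attacked by (4,1)→{1,4}; (6,4)→{4,9}; (9,5)→{5}. Safe: 2, 3, 6, 7, 8, 10. Place at column 8.
Row 2: attacked by (1,8)→{7,8,9}; (4,1)→{1,3}; (6,4)→{4,8}; (9,5)→{5}. Safe: 2, 6, 10. Place at column 2.
Row 3: attacked by (1,8)→{6,8,10}; (2,2)→{1,2,3}; (4,1)→{1,2}; (6,4)→{1,4,7}; (9,5)→{5}. Safe: 9. Place at column 9.
Row 5: attacked by (1,8)→{4,8}; (2,2)→{2,5}; (3,9)→{7,9}; (4,1)→{1,2}; (6,4)→{3,4,5}; (9,5)→{1,5,9}. Safe: 6, 10. Place at column 6.
Row 7: attacked by (1,8)→{2,8}; (2,2)→{2,7}; (3,9)→{5,9}; (4,1)→{1,4}; (5,6)→{4,6,8}; (6,4)→{3,4,5}; (9,5)→{3,5,7}. Safe: 10. Place at column 10.
Row 8: attacked by (1,8)→{1,8}; (2,2)→{2,8}; (3,9)→{4,9}; (4,1)→{1,5}; (5,6)→{3,6,9}; (6,4)→{2,4,6}; (7,10)→{9,10}; (9,5)→{4,5,6}. Safe: 7. Place at column 7.
Row 10: attacked by (1,8)→{8}; (2,2)→{2,10}; (3,9)→{2,9}; (4,1)→{1,7}; (5,6)→{1,6}; (6,4)→{4,8}; (7,10)→{7,10}; (8,7)→{5,7,9}; (9,5)→{4,5,6}. Safe: 3. Place at column 3.
Columns [8, 2, 9, 1, 6, 4, 10, 7, 5, 3], r−c [-7, 0, -6, 3, -1, 2, -3, 1, 4, 7], r+c [9, 4, 12, 5, 11, 10, 17, 15, 14, 13] are all distinct, so no two queens attack.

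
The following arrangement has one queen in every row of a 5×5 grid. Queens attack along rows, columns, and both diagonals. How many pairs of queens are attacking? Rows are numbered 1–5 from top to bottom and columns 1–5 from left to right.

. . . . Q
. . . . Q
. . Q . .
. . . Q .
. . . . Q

Same column: (1,5)–(2,5) (column 5); (1,5)–(5,5) (column 5); (2,5)–(5,5) (column 5).
Same diagonal: (1,5)–(3,3) (|1−3| = |5−3| = 2); (3,3)–(4,4) (|3−4| = |3−4| = 1); (3,3)–(5,5) (|3−5| = |3−5| = 2); (4,4)–(5,5) (|4−5| = |4−5| = 1).
Total attacking pairs: 7.

7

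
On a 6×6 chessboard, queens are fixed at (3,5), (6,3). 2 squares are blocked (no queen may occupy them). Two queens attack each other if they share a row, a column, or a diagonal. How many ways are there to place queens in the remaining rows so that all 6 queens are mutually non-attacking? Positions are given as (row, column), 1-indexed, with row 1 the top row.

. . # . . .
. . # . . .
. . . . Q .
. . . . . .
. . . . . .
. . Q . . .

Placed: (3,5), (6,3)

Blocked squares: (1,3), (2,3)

1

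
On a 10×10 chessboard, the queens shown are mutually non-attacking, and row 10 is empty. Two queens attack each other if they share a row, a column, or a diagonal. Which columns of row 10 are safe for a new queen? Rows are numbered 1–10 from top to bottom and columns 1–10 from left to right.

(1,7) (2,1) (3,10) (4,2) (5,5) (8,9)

(1,7) attacks row 10 at column 7.
(2,1) attacks row 10 at column 1 and diagonals 9.
(3,10) attacks row 10 at column 10 and diagonals 3.
(4,2) attacks row 10 at column 2 and diagonals 8.
(5,5) attacks row 10 at column 5 and diagonals 10.
(8,9) attacks row 10 at column 9 and diagonals 7.
Attacked columns: {1, 2, 3, 5, 7, 8, 9, 10}. Safe: {4, 6}.

columns 4, 6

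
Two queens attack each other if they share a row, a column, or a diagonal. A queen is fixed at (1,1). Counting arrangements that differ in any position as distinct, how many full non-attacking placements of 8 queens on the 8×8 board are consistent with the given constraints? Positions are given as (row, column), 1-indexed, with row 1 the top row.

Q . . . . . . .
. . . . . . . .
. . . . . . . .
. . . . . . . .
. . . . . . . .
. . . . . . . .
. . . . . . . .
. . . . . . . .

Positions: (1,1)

4

Branch on row 2: col 3 → 0; col 4 → 0; col 5 → 1; col 6 → 1; col 7 → 2; col 8 → 0.
Sum: 0 + 0 + 1 + 1 + 2 + 0 = 4.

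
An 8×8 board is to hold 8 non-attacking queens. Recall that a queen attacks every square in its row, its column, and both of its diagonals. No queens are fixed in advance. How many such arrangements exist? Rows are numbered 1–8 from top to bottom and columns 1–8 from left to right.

92

Branch on row 1: col 1 → 4; col 2 → 8; col 3 → 16; col 4 → 18; col 5 → 18; col 6 → 16; col 7 → 8; col 8 → 4.
Sum: 4 + 8 + 16 + 18 + 18 + 16 + 8 + 4 = 92.
(This is the classic 8-queens count.)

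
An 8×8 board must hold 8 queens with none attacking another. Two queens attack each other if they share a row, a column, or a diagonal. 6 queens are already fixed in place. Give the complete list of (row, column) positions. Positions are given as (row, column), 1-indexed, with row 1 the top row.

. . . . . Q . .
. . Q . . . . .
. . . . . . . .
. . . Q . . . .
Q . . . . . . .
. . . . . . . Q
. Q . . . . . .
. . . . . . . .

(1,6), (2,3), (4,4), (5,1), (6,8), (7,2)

Row 3: attacked by (1,6)→{4,6,8}; (2,3)→{2,3,4}; (4,4)→{3,4,5}; (5,1)→{1,3}; (6,8)→{5,8}; (7,2)→{2,6}. Safe: 7. Place at column 7.
Row 8: attacked by (1,6)→{6}; (2,3)→{3}; (3,7)→{2,7}; (4,4)→{4,8}; (5,1)→{1,4}; (6,8)→{6,8}; (7,2)→{1,2,3}. Safe: 5. Place at column 5.
Columns [6, 3, 7, 4, 1, 8, 2, 5], r−c [-5, -1, -4, 0, 4, -2, 5, 3], r+c [7, 5, 10, 8, 6, 14, 9, 13] are all distinct, so no two queens attack.

(1,6) (2,3) (3,7) (4,4) (5,1) (6,8) (7,2) (8,5)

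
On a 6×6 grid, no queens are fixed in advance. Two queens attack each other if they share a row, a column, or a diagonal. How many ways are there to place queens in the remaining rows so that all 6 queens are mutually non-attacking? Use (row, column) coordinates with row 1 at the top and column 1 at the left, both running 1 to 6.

Branch on row 1: col 1 → 0; col 2 → 1; col 3 → 1; col 4 → 1; col 5 → 1; col 6 → 0.
Sum: 0 + 1 + 1 + 1 + 1 + 0 = 4.
(This is the classic 6-queens count.)

4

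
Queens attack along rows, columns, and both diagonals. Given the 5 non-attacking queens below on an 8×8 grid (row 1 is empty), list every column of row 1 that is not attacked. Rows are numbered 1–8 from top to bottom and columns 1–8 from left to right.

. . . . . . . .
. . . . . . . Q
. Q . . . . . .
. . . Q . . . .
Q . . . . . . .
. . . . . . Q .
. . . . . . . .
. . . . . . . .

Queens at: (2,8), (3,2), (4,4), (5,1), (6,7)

(2,8) attacks row 1 at column 8 and diagonals 7.
(3,2) attacks row 1 at column 2 and diagonals 4.
(4,4) attacks row 1 at column 4 and diagonals 1, 7.
(5,1) attacks row 1 at column 1 and diagonals 5.
(6,7) attacks row 1 at column 7 and diagonals 2.
Attacked columns: {1, 2, 4, 5, 7, 8}. Safe: {3, 6}.

columns 3, 6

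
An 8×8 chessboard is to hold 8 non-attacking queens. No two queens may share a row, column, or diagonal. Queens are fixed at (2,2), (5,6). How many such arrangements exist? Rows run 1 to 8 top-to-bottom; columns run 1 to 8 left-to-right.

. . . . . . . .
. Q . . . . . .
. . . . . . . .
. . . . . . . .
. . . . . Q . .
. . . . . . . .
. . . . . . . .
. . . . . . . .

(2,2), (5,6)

Branch on row 1: col 4 → 3; col 5 → 0; col 7 → 0; col 8 → 0.
Sum: 3 + 0 + 0 + 0 = 3.

3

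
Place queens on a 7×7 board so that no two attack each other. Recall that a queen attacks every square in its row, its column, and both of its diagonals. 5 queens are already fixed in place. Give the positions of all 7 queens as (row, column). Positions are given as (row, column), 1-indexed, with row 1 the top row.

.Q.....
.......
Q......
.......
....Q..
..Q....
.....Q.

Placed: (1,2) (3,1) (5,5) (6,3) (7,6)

Row 2: attacked by (1,2)→{1,2,3}; (3,1)→{1,2}; (5,5)→{2,5}; (6,3)→{3,7}; (7,6)→{1,6}. Safe: 4. Place at column 4.
Row 4: attacked by (1,2)→{2,5}; (2,4)→{2,4,6}; (3,1)→{1,2}; (5,5)→{4,5,6}; (6,3)→{1,3,5}; (7,6)→{3,6}. Safe: 7. Place at column 7.
Columns [2, 4, 1, 7, 5, 3, 6], r−c [-1, -2, 2, -3, 0, 3, 1], r+c [3, 6, 4, 11, 10, 9, 13] are all distinct, so no two queens attack.

(1,2) (2,4) (3,1) (4,7) (5,5) (6,3) (7,6)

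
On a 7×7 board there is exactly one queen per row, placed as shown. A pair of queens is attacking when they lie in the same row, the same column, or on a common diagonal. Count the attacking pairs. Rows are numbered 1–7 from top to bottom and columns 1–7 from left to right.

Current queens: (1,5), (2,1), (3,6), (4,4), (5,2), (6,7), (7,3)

0

All columns are distinct and no two queens satisfy |Δrow| = |Δcol|, so no pair attacks.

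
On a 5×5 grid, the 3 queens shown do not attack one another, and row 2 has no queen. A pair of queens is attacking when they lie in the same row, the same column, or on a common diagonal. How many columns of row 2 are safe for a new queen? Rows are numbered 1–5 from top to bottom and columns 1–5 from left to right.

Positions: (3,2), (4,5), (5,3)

1

(3,2) attacks row 2 at column 2 and diagonals 1, 3.
(4,5) attacks row 2 at column 5 and diagonals 3.
(5,3) attacks row 2 at column 3.
Attacked columns: {1, 2, 3, 5}. Safe: {4}.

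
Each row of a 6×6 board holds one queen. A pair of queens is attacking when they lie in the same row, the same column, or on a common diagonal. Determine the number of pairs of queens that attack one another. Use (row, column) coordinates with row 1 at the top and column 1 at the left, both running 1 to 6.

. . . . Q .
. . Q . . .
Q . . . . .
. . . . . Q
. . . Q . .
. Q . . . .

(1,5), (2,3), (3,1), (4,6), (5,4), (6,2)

All columns are distinct and no two queens satisfy |Δrow| = |Δcol|, so no pair attacks.

0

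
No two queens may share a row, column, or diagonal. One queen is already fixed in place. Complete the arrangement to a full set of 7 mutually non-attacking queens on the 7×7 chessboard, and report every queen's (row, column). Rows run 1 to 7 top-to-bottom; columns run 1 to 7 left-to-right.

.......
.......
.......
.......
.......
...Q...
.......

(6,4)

Row 1: attacked by (6,4)→{4}. Safe: 1, 2, 3, 5, 6, 7. Place at column 5.
Row 2: attacked by (1,5)→{4,5,6}; (6,4)→{4}. Safe: 1, 2, 3, 7. Place at column 2.
Row 3: attacked by (1,5)→{3,5,7}; (2,2)→{1,2,3}; (6,4)→{1,4,7}. Safe: 6. Place at column 6.
Row 4: attacked by (1,5)→{2,5}; (2,2)→{2,4}; (3,6)→{5,6,7}; (6,4)→{2,4,6}. Safe: 1, 3. Place at column 3.
Row 5: attacked by (1,5)→{1,5}; (2,2)→{2,5}; (3,6)→{4,6}; (4,3)→{2,3,4}; (6,4)→{3,4,5}. Safe: 7. Place at column 7.
Row 7: attacked by (1,5)→{5}; (2,2)→{2,7}; (3,6)→{2,6}; (4,3)→{3,6}; (5,7)→{5,7}; (6,4)→{3,4,5}. Safe: 1. Place at column 1.
Columns [5, 2, 6, 3, 7, 4, 1], r−c [-4, 0, -3, 1, -2, 2, 6], r+c [6, 4, 9, 7, 12, 10, 8] are all distinct, so no two queens attack.

(1,5) (2,2) (3,6) (4,3) (5,7) (6,4) (7,1)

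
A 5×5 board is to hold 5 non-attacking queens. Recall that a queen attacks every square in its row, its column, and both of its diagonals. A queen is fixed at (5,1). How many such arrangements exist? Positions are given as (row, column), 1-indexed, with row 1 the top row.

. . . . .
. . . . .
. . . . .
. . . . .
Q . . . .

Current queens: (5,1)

Branch on row 1: col 2 → 0; col 3 → 1; col 4 → 1.
Sum: 0 + 1 + 1 = 2.

2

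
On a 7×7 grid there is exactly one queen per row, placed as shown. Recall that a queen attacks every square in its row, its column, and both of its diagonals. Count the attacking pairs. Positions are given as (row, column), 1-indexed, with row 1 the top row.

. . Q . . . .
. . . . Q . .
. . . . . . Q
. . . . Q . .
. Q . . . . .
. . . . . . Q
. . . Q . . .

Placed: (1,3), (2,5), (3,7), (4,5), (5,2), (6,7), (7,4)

5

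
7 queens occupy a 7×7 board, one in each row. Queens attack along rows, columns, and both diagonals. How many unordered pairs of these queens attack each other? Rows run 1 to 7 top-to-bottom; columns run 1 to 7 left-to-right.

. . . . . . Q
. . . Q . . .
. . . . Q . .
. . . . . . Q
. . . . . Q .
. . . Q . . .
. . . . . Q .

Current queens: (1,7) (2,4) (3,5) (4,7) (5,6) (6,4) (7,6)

6

Same column: (1,7)–(4,7) (column 7); (2,4)–(6,4) (column 4); (5,6)–(7,6) (column 6).
Same diagonal: (1,7)–(3,5) (|1−3| = |7−5| = 2); (2,4)–(3,5) (|2−3| = |4−5| = 1); (4,7)–(5,6) (|4−5| = |7−6| = 1).
Total attacking pairs: 6.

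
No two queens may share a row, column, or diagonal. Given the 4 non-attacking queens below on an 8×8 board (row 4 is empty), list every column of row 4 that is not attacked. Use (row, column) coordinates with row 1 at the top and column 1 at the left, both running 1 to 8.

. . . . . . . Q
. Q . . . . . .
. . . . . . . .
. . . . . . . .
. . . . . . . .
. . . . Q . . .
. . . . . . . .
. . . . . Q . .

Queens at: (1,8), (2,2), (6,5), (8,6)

columns 1

(1,8) attacks row 4 at column 8 and diagonals 5.
(2,2) attacks row 4 at column 2 and diagonals 4.
(6,5) attacks row 4 at column 5 and diagonals 3, 7.
(8,6) attacks row 4 at column 6 and diagonals 2.
Attacked columns: {2, 3, 4, 5, 6, 7, 8}. Safe: {1}.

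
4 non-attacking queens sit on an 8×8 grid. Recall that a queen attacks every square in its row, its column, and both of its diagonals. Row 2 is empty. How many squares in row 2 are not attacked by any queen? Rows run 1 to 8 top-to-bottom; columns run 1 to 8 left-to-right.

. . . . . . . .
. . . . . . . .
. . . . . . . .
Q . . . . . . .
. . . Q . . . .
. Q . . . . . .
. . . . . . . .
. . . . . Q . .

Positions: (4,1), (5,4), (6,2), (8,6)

(4,1) attacks row 2 at column 1 and diagonals 3.
(5,4) attacks row 2 at column 4 and diagonals 1, 7.
(6,2) attacks row 2 at column 2 and diagonals 6.
(8,6) attacks row 2 at column 6.
Attacked columns: {1, 2, 3, 4, 6, 7}. Safe: {5, 8}.

2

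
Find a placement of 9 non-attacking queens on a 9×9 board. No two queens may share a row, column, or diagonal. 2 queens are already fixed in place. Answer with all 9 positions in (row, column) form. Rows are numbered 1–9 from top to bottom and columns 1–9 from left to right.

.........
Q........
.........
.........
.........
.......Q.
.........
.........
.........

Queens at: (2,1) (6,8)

Row 1: attacked by (2,1)→{1,2}; (6,8)→{3,8}. Safe: 4, 5, 6, 7, 9. Place at column 5.
Row 3: attacked by (1,5)→{3,5,7}; (2,1)→{1,2}; (6,8)→{5,8}. Safe: 4, 6, 9. Place at column 6.
Row 4: attacked by (1,5)→{2,5,8}; (2,1)→{1,3}; (3,6)→{5,6,7}; (6,8)→{6,8}. Safe: 4, 9. Place at column 4.
Row 5: attacked by (1,5)→{1,5,9}; (2,1)→{1,4}; (3,6)→{4,6,8}; (4,4)→{3,4,5}; (6,8)→{7,8,9}. Safe: 2. Place at column 2.
Row 7: attacked by (1,5)→{5}; (2,1)→{1,6}; (3,6)→{2,6}; (4,4)→{1,4,7}; (5,2)→{2,4}; (6,8)→{7,8,9}. Safe: 3. Place at column 3.
Row 8: attacked by (1,5)→{5}; (2,1)→{1,7}; (3,6)→{1,6}; (4,4)→{4,8}; (5,2)→{2,5}; (6,8)→{6,8}; (7,3)→{2,3,4}. Safe: 9. Place at column 9.
Row 9: attacked by (1,5)→{5}; (2,1)→{1,8}; (3,6)→{6}; (4,4)→{4,9}; (5,2)→{2,6}; (6,8)→{5,8}; (7,3)→{1,3,5}; (8,9)→{8,9}. Safe: 7. Place at column 7.
Columns [5, 1, 6, 4, 2, 8, 3, 9, 7], r−c [-4, 1, -3, 0, 3, -2, 4, -1, 2], r+c [6, 3, 9, 8, 7, 14, 10, 17, 16] are all distinct, so no two queens attack.

(1,5) (2,1) (3,6) (4,4) (5,2) (6,8) (7,3) (8,9) (9,7)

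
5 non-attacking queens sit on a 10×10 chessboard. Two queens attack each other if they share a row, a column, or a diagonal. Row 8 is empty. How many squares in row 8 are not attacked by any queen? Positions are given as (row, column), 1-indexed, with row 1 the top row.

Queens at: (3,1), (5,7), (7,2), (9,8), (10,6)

(3,1) attacks row 8 at column 1 and diagonals 6.
(5,7) attacks row 8 at column 7 and diagonals 4, 10.
(7,2) attacks row 8 at column 2 and diagonals 1, 3.
(9,8) attacks row 8 at column 8 and diagonals 7, 9.
(10,6) attacks row 8 at column 6 and diagonals 4, 8.
Attacked columns: {1, 2, 3, 4, 6, 7, 8, 9, 10}. Safe: {5}.

1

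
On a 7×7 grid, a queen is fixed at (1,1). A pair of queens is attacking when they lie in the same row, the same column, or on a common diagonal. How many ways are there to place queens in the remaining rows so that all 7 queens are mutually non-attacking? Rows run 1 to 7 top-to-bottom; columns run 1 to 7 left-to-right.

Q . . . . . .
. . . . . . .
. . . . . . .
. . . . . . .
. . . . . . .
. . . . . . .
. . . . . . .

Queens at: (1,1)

4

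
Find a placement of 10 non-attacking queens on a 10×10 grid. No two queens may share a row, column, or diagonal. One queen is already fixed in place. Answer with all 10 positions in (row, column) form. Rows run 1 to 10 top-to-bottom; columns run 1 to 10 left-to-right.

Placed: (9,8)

(1,4) (2,9) (3,7) (4,5) (5,2) (6,6) (7,1) (8,10) (9,8) (10,3)

Row 1: attacked by (9,8)→{8}. Safe: 1, 2, 3, 4, 5, 6, 7, 9, 10. Place at column 4.
Row 2: attacked by (1,4)→{3,4,5}; (9,8)→{1,8}. Safe: 2, 6, 7, 9, 10. Place at column 9.
Row 3: attacked by (1,4)→{2,4,6}; (2,9)→{8,9,10}; (9,8)→{2,8}. Safe: 1, 3, 5, 7. Place at column 7.
Row 4: attacked by (1,4)→{1,4,7}; (2,9)→{7,9}; (3,7)→{6,7,8}; (9,8)→{3,8}. Safe: 2, 5, 10. Place at column 5.
Row 5: attacked by (1,4)→{4,8}; (2,9)→{6,9}; (3,7)→{5,7,9}; (4,5)→{4,5,6}; (9,8)→{4,8}. Safe: 1, 2, 3, 10. Place at column 2.
Row 6: attacked by (1,4)→{4,9}; (2,9)→{5,9}; (3,7)→{4,7,10}; (4,5)→{3,5,7}; (5,2)→{1,2,3}; (9,8)→{5,8}. Safe: 6. Place at column 6.
Row 7: attacked by (1,4)→{4,10}; (2,9)→{4,9}; (3,7)→{3,7}; (4,5)→{2,5,8}; (5,2)→{2,4}; (6,6)→{5,6,7}; (9,8)→{6,8,10}. Safe: 1. Place at column 1.
Row 8: attacked by (1,4)→{4}; (2,9)→{3,9}; (3,7)→{2,7}; (4,5)→{1,5,9}; (5,2)→{2,5}; (6,6)→{4,6,8}; (7,1)→{1,2}; (9,8)→{7,8,9}. Safe: 10. Place at column 10.
Row 10: attacked by (1,4)→{4}; (2,9)→{1,9}; (3,7)→{7}; (4,5)→{5}; (5,2)→{2,7}; (6,6)→{2,6,10}; (7,1)→{1,4}; (8,10)→{8,10}; (9,8)→{7,8,9}. Safe: 3. Place at column 3.
Columns [4, 9, 7, 5, 2, 6, 1, 10, 8, 3], r−c [-3, -7, -4, -1, 3, 0, 6, -2, 1, 7], r+c [5, 11, 10, 9, 7, 12, 8, 18, 17, 13] are all distinct, so no two queens attack.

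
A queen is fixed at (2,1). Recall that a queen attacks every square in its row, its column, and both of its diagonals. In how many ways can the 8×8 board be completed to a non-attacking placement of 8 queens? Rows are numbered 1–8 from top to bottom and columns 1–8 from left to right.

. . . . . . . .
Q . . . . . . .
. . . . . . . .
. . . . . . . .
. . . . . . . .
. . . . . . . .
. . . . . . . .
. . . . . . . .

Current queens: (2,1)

8

Branch on row 1: col 3 → 1; col 4 → 2; col 5 → 3; col 6 → 1; col 7 → 1; col 8 → 0.
Sum: 1 + 2 + 3 + 1 + 1 + 0 = 8.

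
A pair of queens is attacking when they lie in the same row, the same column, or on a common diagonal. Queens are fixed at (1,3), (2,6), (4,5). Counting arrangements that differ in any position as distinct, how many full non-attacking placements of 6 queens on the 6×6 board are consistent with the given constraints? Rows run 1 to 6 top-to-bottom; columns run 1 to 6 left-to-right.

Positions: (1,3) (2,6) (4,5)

Branch on row 3: col 2 → 1.
Sum: 1 = 1.

1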